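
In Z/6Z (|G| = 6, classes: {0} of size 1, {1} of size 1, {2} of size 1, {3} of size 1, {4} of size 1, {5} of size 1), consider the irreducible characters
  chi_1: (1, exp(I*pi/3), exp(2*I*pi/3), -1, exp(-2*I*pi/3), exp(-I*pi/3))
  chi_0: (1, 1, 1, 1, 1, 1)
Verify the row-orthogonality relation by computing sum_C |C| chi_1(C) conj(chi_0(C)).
Sum = 0; so <chi_1, chi_0> = 0 (distinct irreducibles are orthogonal).

Solution. Compute term by term over conjugacy classes (|C| * chi_1(C) * conj(chi_0(C))):
  1*(1)*conj(1) + 1*(exp(I*pi/3))*conj(1) + 1*(exp(2*I*pi/3))*conj(1) + 1*(-1)*conj(1) + 1*(exp(-2*I*pi/3))*conj(1) + 1*(exp(-I*pi/3))*conj(1)
  = (1) + (exp(I*pi/3)) + (exp(2*I*pi/3)) + (-1) + (exp(-2*I*pi/3)) + (exp(-I*pi/3))
  = 0.
(Exp terms are combined using exp(i*s)*conj(exp(i*t)) = exp(i*(s-t)), and sums of them are collapsed using the identity that for every m > 1 the m distinct m-th roots of unity sum to 0, e.g. 1 + exp(2*I*pi/3) + exp(-2*I*pi/3) = 0.)
Dividing by |G| = 6 gives 0/6 = 0, matching the row-orthogonality relation <chi_1, chi_0> = [chi_1 = chi_0].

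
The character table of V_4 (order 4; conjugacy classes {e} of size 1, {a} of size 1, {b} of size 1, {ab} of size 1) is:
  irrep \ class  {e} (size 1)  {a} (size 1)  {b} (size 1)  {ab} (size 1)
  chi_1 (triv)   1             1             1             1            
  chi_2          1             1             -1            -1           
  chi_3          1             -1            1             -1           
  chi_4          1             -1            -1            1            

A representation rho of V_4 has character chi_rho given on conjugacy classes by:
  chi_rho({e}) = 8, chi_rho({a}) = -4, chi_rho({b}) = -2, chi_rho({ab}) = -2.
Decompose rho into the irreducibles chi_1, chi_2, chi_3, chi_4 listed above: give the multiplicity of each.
Multiplicities: chi_1: 0, chi_2: 2, chi_3: 3, chi_4: 3.

Derivation: Use <chi_rho, chi> = (1/|G|) sum_C |C| * chi_rho(C) * conj(chi(C)) with |G| = 4 for each irreducible chi in the table:
  <chi_rho, chi_1> = (1/4)[1*(8)*conj(1) + 1*(-4)*conj(1) + 1*(-2)*conj(1) + 1*(-2)*conj(1)]
      = (1/4)[(8) + (-4) + (-2) + (-2)] = 0/4 = 0
  <chi_rho, chi_2> = (1/4)[1*(8)*conj(1) + 1*(-4)*conj(1) + 1*(-2)*conj(-1) + 1*(-2)*conj(-1)]
      = (1/4)[(8) + (-4) + (2) + (2)] = 8/4 = 2
  <chi_rho, chi_3> = (1/4)[1*(8)*conj(1) + 1*(-4)*conj(-1) + 1*(-2)*conj(1) + 1*(-2)*conj(-1)]
      = (1/4)[(8) + (4) + (-2) + (2)] = 12/4 = 3
  <chi_rho, chi_4> = (1/4)[1*(8)*conj(1) + 1*(-4)*conj(-1) + 1*(-2)*conj(-1) + 1*(-2)*conj(1)]
      = (1/4)[(8) + (4) + (2) + (-2)] = 12/4 = 3
Dimension check: dim(rho) = sum (mult * dim) = 0*1 + 2*1 + 3*1 + 3*1 = 8 = chi_rho(e) = 8.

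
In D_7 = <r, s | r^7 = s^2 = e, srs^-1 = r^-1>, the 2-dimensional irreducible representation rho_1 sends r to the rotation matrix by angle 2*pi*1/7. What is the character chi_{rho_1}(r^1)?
chi_{rho_1}(r^1) = 2*cos(2*pi*1*1/7) = 2*cos(2*pi/7)

Explanation: rho_1(r^1) is rotation by angle 2*pi*1*1/7, whose trace is 2*cos(2*pi*1*1/7) = 2*cos(2*pi/7).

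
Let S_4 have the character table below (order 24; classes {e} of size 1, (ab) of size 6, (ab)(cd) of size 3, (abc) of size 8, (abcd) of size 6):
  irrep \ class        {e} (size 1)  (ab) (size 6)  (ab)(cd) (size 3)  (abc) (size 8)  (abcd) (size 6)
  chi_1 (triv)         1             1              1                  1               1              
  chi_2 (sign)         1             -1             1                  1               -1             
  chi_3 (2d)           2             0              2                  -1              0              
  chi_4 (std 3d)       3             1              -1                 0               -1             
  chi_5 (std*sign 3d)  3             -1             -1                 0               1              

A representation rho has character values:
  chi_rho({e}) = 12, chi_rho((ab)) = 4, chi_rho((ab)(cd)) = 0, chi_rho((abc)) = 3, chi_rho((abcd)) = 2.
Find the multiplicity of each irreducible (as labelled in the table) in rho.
Multiplicities: chi_1: 3, chi_2: 0, chi_3: 0, chi_4: 2, chi_5: 1.

Use <chi_rho, chi> = (1/|G|) sum_C |C| * chi_rho(C) * conj(chi(C)) with |G| = 24 for each irreducible chi in the table:
  <chi_rho, chi_1> = (1/24)[1*(12)*conj(1) + 6*(4)*conj(1) + 3*(0)*conj(1) + 8*(3)*conj(1) + 6*(2)*conj(1)]
      = (1/24)[(12) + (24) + (0) + (24) + (12)] = 72/24 = 3
  <chi_rho, chi_2> = (1/24)[1*(12)*conj(1) + 6*(4)*conj(-1) + 3*(0)*conj(1) + 8*(3)*conj(1) + 6*(2)*conj(-1)]
      = (1/24)[(12) + (-24) + (0) + (24) + (-12)] = 0/24 = 0
  <chi_rho, chi_3> = (1/24)[1*(12)*conj(2) + 6*(4)*conj(0) + 3*(0)*conj(2) + 8*(3)*conj(-1) + 6*(2)*conj(0)]
      = (1/24)[(24) + (0) + (0) + (-24) + (0)] = 0/24 = 0
  <chi_rho, chi_4> = (1/24)[1*(12)*conj(3) + 6*(4)*conj(1) + 3*(0)*conj(-1) + 8*(3)*conj(0) + 6*(2)*conj(-1)]
      = (1/24)[(36) + (24) + (0) + (0) + (-12)] = 48/24 = 2
  <chi_rho, chi_5> = (1/24)[1*(12)*conj(3) + 6*(4)*conj(-1) + 3*(0)*conj(-1) + 8*(3)*conj(0) + 6*(2)*conj(1)]
      = (1/24)[(36) + (-24) + (0) + (0) + (12)] = 24/24 = 1
Dimension check: dim(rho) = sum (mult * dim) = 3*1 + 0*1 + 0*2 + 2*3 + 1*3 = 12 = chi_rho(e) = 12.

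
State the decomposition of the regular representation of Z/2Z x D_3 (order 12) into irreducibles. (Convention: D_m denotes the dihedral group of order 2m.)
Each irreducible V_i of dimension d_i appears with multiplicity d_i, i.e. rho_reg = (direct sum over all irreducibles V_i) d_i V_i. The irreducible dimensions for Z/2Z x D_3 are 1, 1, 1, 1, 2, 2: 4 irreducibles of dimension 1, each with multiplicity 1; 2 irreducibles of dimension 2, each with multiplicity 2. Total dimension 4*1*1 + 2*2*2 = 12 = |G|.

Working: General theorem: in the regular representation of a finite group G, each irreducible appears with multiplicity equal to its dimension. Check: dim(rho_reg) = sum d_i^2 = 1 + 1 + 1 + 1 + 4 + 4 = 12 = |G|.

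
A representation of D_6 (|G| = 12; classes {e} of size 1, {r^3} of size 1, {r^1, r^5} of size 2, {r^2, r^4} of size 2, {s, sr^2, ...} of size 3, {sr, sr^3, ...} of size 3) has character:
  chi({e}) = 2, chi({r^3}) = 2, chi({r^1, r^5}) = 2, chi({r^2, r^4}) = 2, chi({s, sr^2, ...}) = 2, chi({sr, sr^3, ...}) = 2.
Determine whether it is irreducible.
Not irreducible (reducible): <chi, chi> = 4 > 1.

Derivation: <chi, chi> = (1/|G|) sum_C |C| * |chi(C)|^2 = (1/12)[1*|2|^2 + 1*|2|^2 + 2*|2|^2 + 2*|2|^2 + 3*|2|^2 + 3*|2|^2]
  = (1/12)[(4) + (4) + (8) + (8) + (12) + (12)] = 48/12 = 4.
A character is irreducible iff <chi, chi> = 1, so this representation is reducible.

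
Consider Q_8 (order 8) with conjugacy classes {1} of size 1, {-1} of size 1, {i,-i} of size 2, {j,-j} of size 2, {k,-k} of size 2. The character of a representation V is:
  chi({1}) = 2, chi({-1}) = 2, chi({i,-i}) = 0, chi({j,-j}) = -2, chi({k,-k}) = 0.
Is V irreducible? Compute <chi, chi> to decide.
Not irreducible (reducible): <chi, chi> = 2 > 1.

<chi, chi> = (1/|G|) sum_C |C| * |chi(C)|^2 = (1/8)[1*|2|^2 + 1*|2|^2 + 2*|0|^2 + 2*|-2|^2 + 2*|0|^2]
  = (1/8)[(4) + (4) + (0) + (8) + (0)] = 16/8 = 2.
A character is irreducible iff <chi, chi> = 1, so this representation is reducible.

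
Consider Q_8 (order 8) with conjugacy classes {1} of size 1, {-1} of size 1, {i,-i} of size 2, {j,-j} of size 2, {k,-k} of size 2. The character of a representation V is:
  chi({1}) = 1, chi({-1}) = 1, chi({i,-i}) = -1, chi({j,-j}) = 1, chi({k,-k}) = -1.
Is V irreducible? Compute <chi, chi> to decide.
Irreducible: <chi, chi> = 1.

Working: <chi, chi> = (1/|G|) sum_C |C| * |chi(C)|^2 = (1/8)[1*|1|^2 + 1*|1|^2 + 2*|-1|^2 + 2*|1|^2 + 2*|-1|^2]
  = (1/8)[(1) + (1) + (2) + (2) + (2)] = 8/8 = 1.
A character is irreducible iff <chi, chi> = 1, so this representation is irreducible.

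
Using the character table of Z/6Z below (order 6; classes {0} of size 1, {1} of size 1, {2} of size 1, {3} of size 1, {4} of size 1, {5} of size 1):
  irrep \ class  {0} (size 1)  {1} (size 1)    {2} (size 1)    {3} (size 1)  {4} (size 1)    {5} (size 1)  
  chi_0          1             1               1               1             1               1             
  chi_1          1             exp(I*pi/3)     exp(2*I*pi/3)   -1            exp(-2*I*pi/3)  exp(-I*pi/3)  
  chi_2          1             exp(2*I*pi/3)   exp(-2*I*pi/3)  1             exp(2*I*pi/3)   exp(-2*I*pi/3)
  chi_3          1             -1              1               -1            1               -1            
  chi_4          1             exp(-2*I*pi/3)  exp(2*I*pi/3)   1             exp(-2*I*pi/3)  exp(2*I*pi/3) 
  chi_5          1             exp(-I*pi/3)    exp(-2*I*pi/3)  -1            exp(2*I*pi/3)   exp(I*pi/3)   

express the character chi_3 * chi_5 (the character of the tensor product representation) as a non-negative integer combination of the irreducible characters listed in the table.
chi_3 tensor chi_5 = chi_2 (all other irreducibles have multiplicity 0).

Argument: The character of a tensor product is the pointwise product (chi_3 * chi_5)(C) = chi_3(C) * chi_5(C):
  {0}: (1)*(1), {1}: (-1)*(exp(-I*pi/3)), {2}: (1)*(exp(-2*I*pi/3)), {3}: (-1)*(-1), {4}: (1)*(exp(2*I*pi/3)), {5}: (-1)*(exp(I*pi/3))
so (chi_3 * chi_5) takes values
  {0} -> 1, {1} -> -exp(-I*pi/3), {2} -> exp(-2*I*pi/3), {3} -> 1, {4} -> exp(2*I*pi/3), {5} -> -exp(I*pi/3).
Now take the inner product of this character with each irreducible chi from the table, <chi_3*chi_5, chi> = (1/6) sum_C |C| (chi_3*chi_5)(C) conj(chi(C)):
  <chi_3*chi_5, chi_0> = (1/6)[1*(1)*conj(1) + 1*(-exp(-I*pi/3))*conj(1) + 1*(exp(-2*I*pi/3))*conj(1) + 1*(1)*conj(1) + 1*(exp(2*I*pi/3))*conj(1) + 1*(-exp(I*pi/3))*conj(1)]
      = (1/6)[(1) + (-exp(-I*pi/3)) + (exp(-2*I*pi/3)) + (1) + (exp(2*I*pi/3)) + (-exp(I*pi/3))] = 0/6 = 0
  <chi_3*chi_5, chi_1> = (1/6)[1*(1)*conj(1) + 1*(-exp(-I*pi/3))*conj(exp(I*pi/3)) + 1*(exp(-2*I*pi/3))*conj(exp(2*I*pi/3)) + 1*(1)*conj(-1) + 1*(exp(2*I*pi/3))*conj(exp(-2*I*pi/3)) + 1*(-exp(I*pi/3))*conj(exp(-I*pi/3))]
      = (1/6)[(1) + (-exp(-2*I*pi/3)) + (exp(2*I*pi/3)) + (-1) + (exp(-2*I*pi/3)) + (-exp(2*I*pi/3))] = 0/6 = 0
  <chi_3*chi_5, chi_2> = (1/6)[1*(1)*conj(1) + 1*(-exp(-I*pi/3))*conj(exp(2*I*pi/3)) + 1*(exp(-2*I*pi/3))*conj(exp(-2*I*pi/3)) + 1*(1)*conj(1) + 1*(exp(2*I*pi/3))*conj(exp(2*I*pi/3)) + 1*(-exp(I*pi/3))*conj(exp(-2*I*pi/3))]
      = (1/6)[(1) + (1) + (1) + (1) + (1) + (1)] = 6/6 = 1
  <chi_3*chi_5, chi_3> = (1/6)[1*(1)*conj(1) + 1*(-exp(-I*pi/3))*conj(-1) + 1*(exp(-2*I*pi/3))*conj(1) + 1*(1)*conj(-1) + 1*(exp(2*I*pi/3))*conj(1) + 1*(-exp(I*pi/3))*conj(-1)]
      = (1/6)[(1) + (exp(-I*pi/3)) + (exp(-2*I*pi/3)) + (-1) + (exp(2*I*pi/3)) + (exp(I*pi/3))] = 0/6 = 0
  <chi_3*chi_5, chi_4> = (1/6)[1*(1)*conj(1) + 1*(-exp(-I*pi/3))*conj(exp(-2*I*pi/3)) + 1*(exp(-2*I*pi/3))*conj(exp(2*I*pi/3)) + 1*(1)*conj(1) + 1*(exp(2*I*pi/3))*conj(exp(-2*I*pi/3)) + 1*(-exp(I*pi/3))*conj(exp(2*I*pi/3))]
      = (1/6)[(1) + (-exp(I*pi/3)) + (exp(2*I*pi/3)) + (1) + (exp(-2*I*pi/3)) + (-exp(-I*pi/3))] = 0/6 = 0
  <chi_3*chi_5, chi_5> = (1/6)[1*(1)*conj(1) + 1*(-exp(-I*pi/3))*conj(exp(-I*pi/3)) + 1*(exp(-2*I*pi/3))*conj(exp(-2*I*pi/3)) + 1*(1)*conj(-1) + 1*(exp(2*I*pi/3))*conj(exp(2*I*pi/3)) + 1*(-exp(I*pi/3))*conj(exp(I*pi/3))]
      = (1/6)[(1) + (-1) + (1) + (-1) + (1) + (-1)] = 0/6 = 0
(Exp terms are combined using exp(i*s)*conj(exp(i*t)) = exp(i*(s-t)), and sums of them are collapsed using the identity that for every m > 1 the m distinct m-th roots of unity sum to 0, e.g. 1 + exp(2*I*pi/3) + exp(-2*I*pi/3) = 0.)
Hence the multiplicities are chi_2: 1. Dimension check: dim(chi_3)*dim(chi_5) = 1*1 = 1 and sum (mult * dim) = 1*1 = 1.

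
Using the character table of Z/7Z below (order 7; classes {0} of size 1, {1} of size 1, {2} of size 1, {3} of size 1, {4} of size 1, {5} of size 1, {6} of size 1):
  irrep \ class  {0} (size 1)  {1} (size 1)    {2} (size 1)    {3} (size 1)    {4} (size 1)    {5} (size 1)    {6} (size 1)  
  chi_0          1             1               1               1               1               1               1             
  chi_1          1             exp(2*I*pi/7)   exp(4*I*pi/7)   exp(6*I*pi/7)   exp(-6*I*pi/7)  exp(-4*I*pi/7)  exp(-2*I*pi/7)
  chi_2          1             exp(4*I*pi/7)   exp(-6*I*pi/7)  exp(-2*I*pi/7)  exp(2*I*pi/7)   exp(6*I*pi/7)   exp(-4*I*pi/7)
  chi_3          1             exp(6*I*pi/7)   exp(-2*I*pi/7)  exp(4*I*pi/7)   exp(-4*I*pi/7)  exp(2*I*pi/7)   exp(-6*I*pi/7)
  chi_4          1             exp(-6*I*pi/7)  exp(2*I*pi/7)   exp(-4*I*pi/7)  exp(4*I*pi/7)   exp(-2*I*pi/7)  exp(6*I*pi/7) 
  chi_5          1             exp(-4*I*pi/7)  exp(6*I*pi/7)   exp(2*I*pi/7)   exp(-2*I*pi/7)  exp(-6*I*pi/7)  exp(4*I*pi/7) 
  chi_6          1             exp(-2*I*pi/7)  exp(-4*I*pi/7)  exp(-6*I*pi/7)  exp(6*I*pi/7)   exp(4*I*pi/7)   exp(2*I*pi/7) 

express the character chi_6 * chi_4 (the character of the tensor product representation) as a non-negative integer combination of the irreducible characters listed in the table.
chi_6 tensor chi_4 = chi_3 (all other irreducibles have multiplicity 0).

Argument: The character of a tensor product is the pointwise product (chi_6 * chi_4)(C) = chi_6(C) * chi_4(C):
  {0}: (1)*(1), {1}: (exp(-2*I*pi/7))*(exp(-6*I*pi/7)), {2}: (exp(-4*I*pi/7))*(exp(2*I*pi/7)), {3}: (exp(-6*I*pi/7))*(exp(-4*I*pi/7)), {4}: (exp(6*I*pi/7))*(exp(4*I*pi/7)), {5}: (exp(4*I*pi/7))*(exp(-2*I*pi/7)), {6}: (exp(2*I*pi/7))*(exp(6*I*pi/7))
so (chi_6 * chi_4) takes values
  {0} -> 1, {1} -> exp(6*I*pi/7), {2} -> exp(-2*I*pi/7), {3} -> exp(4*I*pi/7), {4} -> exp(-4*I*pi/7), {5} -> exp(2*I*pi/7), {6} -> exp(-6*I*pi/7).
Now take the inner product of this character with each irreducible chi from the table, <chi_6*chi_4, chi> = (1/7) sum_C |C| (chi_6*chi_4)(C) conj(chi(C)):
  <chi_6*chi_4, chi_0> = (1/7)[1*(1)*conj(1) + 1*(exp(6*I*pi/7))*conj(1) + 1*(exp(-2*I*pi/7))*conj(1) + 1*(exp(4*I*pi/7))*conj(1) + 1*(exp(-4*I*pi/7))*conj(1) + 1*(exp(2*I*pi/7))*conj(1) + 1*(exp(-6*I*pi/7))*conj(1)]
      = (1/7)[(1) + (exp(6*I*pi/7)) + (exp(-2*I*pi/7)) + (exp(4*I*pi/7)) + (exp(-4*I*pi/7)) + (exp(2*I*pi/7)) + (exp(-6*I*pi/7))] = 0/7 = 0
  <chi_6*chi_4, chi_1> = (1/7)[1*(1)*conj(1) + 1*(exp(6*I*pi/7))*conj(exp(2*I*pi/7)) + 1*(exp(-2*I*pi/7))*conj(exp(4*I*pi/7)) + 1*(exp(4*I*pi/7))*conj(exp(6*I*pi/7)) + 1*(exp(-4*I*pi/7))*conj(exp(-6*I*pi/7)) + 1*(exp(2*I*pi/7))*conj(exp(-4*I*pi/7)) + 1*(exp(-6*I*pi/7))*conj(exp(-2*I*pi/7))]
      = (1/7)[(1) + (exp(4*I*pi/7)) + (exp(-6*I*pi/7)) + (exp(-2*I*pi/7)) + (exp(2*I*pi/7)) + (exp(6*I*pi/7)) + (exp(-4*I*pi/7))] = 0/7 = 0
  <chi_6*chi_4, chi_2> = (1/7)[1*(1)*conj(1) + 1*(exp(6*I*pi/7))*conj(exp(4*I*pi/7)) + 1*(exp(-2*I*pi/7))*conj(exp(-6*I*pi/7)) + 1*(exp(4*I*pi/7))*conj(exp(-2*I*pi/7)) + 1*(exp(-4*I*pi/7))*conj(exp(2*I*pi/7)) + 1*(exp(2*I*pi/7))*conj(exp(6*I*pi/7)) + 1*(exp(-6*I*pi/7))*conj(exp(-4*I*pi/7))]
      = (1/7)[(1) + (exp(2*I*pi/7)) + (exp(4*I*pi/7)) + (exp(6*I*pi/7)) + (exp(-6*I*pi/7)) + (exp(-4*I*pi/7)) + (exp(-2*I*pi/7))] = 0/7 = 0
  <chi_6*chi_4, chi_3> = (1/7)[1*(1)*conj(1) + 1*(exp(6*I*pi/7))*conj(exp(6*I*pi/7)) + 1*(exp(-2*I*pi/7))*conj(exp(-2*I*pi/7)) + 1*(exp(4*I*pi/7))*conj(exp(4*I*pi/7)) + 1*(exp(-4*I*pi/7))*conj(exp(-4*I*pi/7)) + 1*(exp(2*I*pi/7))*conj(exp(2*I*pi/7)) + 1*(exp(-6*I*pi/7))*conj(exp(-6*I*pi/7))]
      = (1/7)[(1) + (1) + (1) + (1) + (1) + (1) + (1)] = 7/7 = 1
  <chi_6*chi_4, chi_4> = (1/7)[1*(1)*conj(1) + 1*(exp(6*I*pi/7))*conj(exp(-6*I*pi/7)) + 1*(exp(-2*I*pi/7))*conj(exp(2*I*pi/7)) + 1*(exp(4*I*pi/7))*conj(exp(-4*I*pi/7)) + 1*(exp(-4*I*pi/7))*conj(exp(4*I*pi/7)) + 1*(exp(2*I*pi/7))*conj(exp(-2*I*pi/7)) + 1*(exp(-6*I*pi/7))*conj(exp(6*I*pi/7))]
      = (1/7)[(1) + (exp(-2*I*pi/7)) + (exp(-4*I*pi/7)) + (exp(-6*I*pi/7)) + (exp(6*I*pi/7)) + (exp(4*I*pi/7)) + (exp(2*I*pi/7))] = 0/7 = 0
  <chi_6*chi_4, chi_5> = (1/7)[1*(1)*conj(1) + 1*(exp(6*I*pi/7))*conj(exp(-4*I*pi/7)) + 1*(exp(-2*I*pi/7))*conj(exp(6*I*pi/7)) + 1*(exp(4*I*pi/7))*conj(exp(2*I*pi/7)) + 1*(exp(-4*I*pi/7))*conj(exp(-2*I*pi/7)) + 1*(exp(2*I*pi/7))*conj(exp(-6*I*pi/7)) + 1*(exp(-6*I*pi/7))*conj(exp(4*I*pi/7))]
      = (1/7)[(1) + (exp(-4*I*pi/7)) + (exp(6*I*pi/7)) + (exp(2*I*pi/7)) + (exp(-2*I*pi/7)) + (exp(-6*I*pi/7)) + (exp(4*I*pi/7))] = 0/7 = 0
  <chi_6*chi_4, chi_6> = (1/7)[1*(1)*conj(1) + 1*(exp(6*I*pi/7))*conj(exp(-2*I*pi/7)) + 1*(exp(-2*I*pi/7))*conj(exp(-4*I*pi/7)) + 1*(exp(4*I*pi/7))*conj(exp(-6*I*pi/7)) + 1*(exp(-4*I*pi/7))*conj(exp(6*I*pi/7)) + 1*(exp(2*I*pi/7))*conj(exp(4*I*pi/7)) + 1*(exp(-6*I*pi/7))*conj(exp(2*I*pi/7))]
      = (1/7)[(1) + (exp(-6*I*pi/7)) + (exp(2*I*pi/7)) + (exp(-4*I*pi/7)) + (exp(4*I*pi/7)) + (exp(-2*I*pi/7)) + (exp(6*I*pi/7))] = 0/7 = 0
(Exp terms are combined using exp(i*s)*conj(exp(i*t)) = exp(i*(s-t)), and sums of them are collapsed using the identity that for every m > 1 the m distinct m-th roots of unity sum to 0, e.g. 1 + exp(2*I*pi/3) + exp(-2*I*pi/3) = 0.)
Hence the multiplicities are chi_3: 1. Dimension check: dim(chi_6)*dim(chi_4) = 1*1 = 1 and sum (mult * dim) = 1*1 = 1.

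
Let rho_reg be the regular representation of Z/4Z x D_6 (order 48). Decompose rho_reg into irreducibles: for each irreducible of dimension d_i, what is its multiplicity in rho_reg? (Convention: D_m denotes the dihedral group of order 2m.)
Each irreducible V_i of dimension d_i appears with multiplicity d_i, i.e. rho_reg = (direct sum over all irreducibles V_i) d_i V_i. The irreducible dimensions for Z/4Z x D_6 are 1, 1, 1, 1, 1, 1, 1, 1, 1, 1, 1, 1, 1, 1, 1, 1, 2, 2, 2, 2, 2, 2, 2, 2: 16 irreducibles of dimension 1, each with multiplicity 1; 8 irreducibles of dimension 2, each with multiplicity 2. Total dimension 16*1*1 + 8*2*2 = 48 = |G|.

Proof sketch: General theorem: in the regular representation of a finite group G, each irreducible appears with multiplicity equal to its dimension. Check: dim(rho_reg) = sum d_i^2 = 1 + 1 + 1 + 1 + 1 + 1 + 1 + 1 + 1 + 1 + 1 + 1 + 1 + 1 + 1 + 1 + 4 + 4 + 4 + 4 + 4 + 4 + 4 + 4 = 48 = |G|.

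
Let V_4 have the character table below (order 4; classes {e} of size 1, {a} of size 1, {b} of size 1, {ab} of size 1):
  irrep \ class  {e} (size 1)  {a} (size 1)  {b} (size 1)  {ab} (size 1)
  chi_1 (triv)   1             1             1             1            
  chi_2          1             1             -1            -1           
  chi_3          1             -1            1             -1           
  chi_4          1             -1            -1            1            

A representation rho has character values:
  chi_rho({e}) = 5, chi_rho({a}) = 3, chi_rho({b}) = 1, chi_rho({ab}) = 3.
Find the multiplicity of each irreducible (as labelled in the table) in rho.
Multiplicities: chi_1: 3, chi_2: 1, chi_3: 0, chi_4: 1.

Solution. Use <chi_rho, chi> = (1/|G|) sum_C |C| * chi_rho(C) * conj(chi(C)) with |G| = 4 for each irreducible chi in the table:
  <chi_rho, chi_1> = (1/4)[1*(5)*conj(1) + 1*(3)*conj(1) + 1*(1)*conj(1) + 1*(3)*conj(1)]
      = (1/4)[(5) + (3) + (1) + (3)] = 12/4 = 3
  <chi_rho, chi_2> = (1/4)[1*(5)*conj(1) + 1*(3)*conj(1) + 1*(1)*conj(-1) + 1*(3)*conj(-1)]
      = (1/4)[(5) + (3) + (-1) + (-3)] = 4/4 = 1
  <chi_rho, chi_3> = (1/4)[1*(5)*conj(1) + 1*(3)*conj(-1) + 1*(1)*conj(1) + 1*(3)*conj(-1)]
      = (1/4)[(5) + (-3) + (1) + (-3)] = 0/4 = 0
  <chi_rho, chi_4> = (1/4)[1*(5)*conj(1) + 1*(3)*conj(-1) + 1*(1)*conj(-1) + 1*(3)*conj(1)]
      = (1/4)[(5) + (-3) + (-1) + (3)] = 4/4 = 1
Dimension check: dim(rho) = sum (mult * dim) = 3*1 + 1*1 + 0*1 + 1*1 = 5 = chi_rho(e) = 5.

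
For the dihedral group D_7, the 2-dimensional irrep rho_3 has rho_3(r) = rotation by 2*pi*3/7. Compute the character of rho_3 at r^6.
chi_{rho_3}(r^6) = 2*cos(2*pi*3*6/7) = -2*cos(pi/7)

Argument: rho_3(r^6) is rotation by angle 2*pi*3*6/7, whose trace is 2*cos(2*pi*3*6/7) = -2*cos(pi/7).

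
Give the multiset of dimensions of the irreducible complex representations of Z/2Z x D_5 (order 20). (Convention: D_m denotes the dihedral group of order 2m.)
Dimensions: 1, 1, 1, 1, 2, 2, 2, 2

Reasoning: There are 8 irreducibles (= number of conjugacy classes). Their dimensions d_i satisfy sum d_i^2 = |G| = 20: 1 + 1 + 1 + 1 + 4 + 4 + 4 + 4 = 20. (For the product with Z/2Z: each of the 2 1-dim characters of Z/2Z tensors with each irrep of D_5, giving 2 copies of each D_5-dimension.)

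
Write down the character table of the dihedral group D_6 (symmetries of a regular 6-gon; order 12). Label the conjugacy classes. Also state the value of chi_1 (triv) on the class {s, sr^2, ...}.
Conjugacy classes: {e} of size 1, {r^3} of size 1, {r^1, r^5} of size 2, {r^2, r^4} of size 2, {s, sr^2, ...} of size 3, {sr, sr^3, ...} of size 3.
Character table:
  irrep \ class              {e} (size 1)  {r^3} (size 1)  {r^1, r^5} (size 2)  {r^2, r^4} (size 2)  {s, sr^2, ...} (size 3)  {sr, sr^3, ...} (size 3)
  chi_1 (triv)               1             1               1                    1                    1                        1                       
  chi_2 (sign: r->1, s->-1)  1             1               1                    1                    -1                       -1                      
  chi_3 (r->-1, s->1)        1             -1              -1                   1                    1                        -1                      
  chi_4 (r->-1, s->-1)       1             -1              -1                   1                    -1                       1                       
  chi_5 (2d, j=1)            2             -2              1                    -1                   0                        0                       
  chi_6 (2d, j=2)            2             2               -1                   -1                   0                        0                       

Spot check: chi_1 (triv) on {s, sr^2, ...} = 1.

D_6 has order 2*6 = 12 with 6 conjugacy classes, hence 6 irreducibles. Sum of squared dims 1 + 1 + 1 + 1 + 4 + 4 = 12 = |G|. Linear characters come from the abelianisation; the 2-dimensional irreps have character r^k -> 2*cos(2*pi*j*k/6), reflections -> 0.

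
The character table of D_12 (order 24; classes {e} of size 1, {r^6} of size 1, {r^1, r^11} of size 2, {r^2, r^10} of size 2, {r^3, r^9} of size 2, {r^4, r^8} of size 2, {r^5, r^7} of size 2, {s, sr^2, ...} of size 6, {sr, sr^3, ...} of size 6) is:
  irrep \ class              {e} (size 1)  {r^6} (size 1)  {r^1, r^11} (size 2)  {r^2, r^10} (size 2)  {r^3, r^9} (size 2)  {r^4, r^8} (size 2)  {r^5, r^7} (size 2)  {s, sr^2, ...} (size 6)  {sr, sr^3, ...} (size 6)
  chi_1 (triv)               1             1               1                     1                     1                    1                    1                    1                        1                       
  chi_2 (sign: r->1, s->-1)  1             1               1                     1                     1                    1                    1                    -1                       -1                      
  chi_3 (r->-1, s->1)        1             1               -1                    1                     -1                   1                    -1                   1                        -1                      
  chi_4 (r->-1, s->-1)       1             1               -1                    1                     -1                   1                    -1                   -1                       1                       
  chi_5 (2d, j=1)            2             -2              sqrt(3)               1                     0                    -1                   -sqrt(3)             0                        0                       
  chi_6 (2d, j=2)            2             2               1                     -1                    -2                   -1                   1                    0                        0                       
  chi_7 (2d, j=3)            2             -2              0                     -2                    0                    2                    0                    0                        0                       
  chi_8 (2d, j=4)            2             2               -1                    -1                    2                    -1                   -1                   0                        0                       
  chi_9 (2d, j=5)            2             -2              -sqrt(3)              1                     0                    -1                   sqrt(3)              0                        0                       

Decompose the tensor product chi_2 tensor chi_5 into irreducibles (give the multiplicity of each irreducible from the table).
chi_2 tensor chi_5 = chi_5 (all other irreducibles have multiplicity 0).

Solution. The character of a tensor product is the pointwise product (chi_2 * chi_5)(C) = chi_2(C) * chi_5(C):
  {e}: (1)*(2), {r^6}: (1)*(-2), {r^1, r^11}: (1)*(sqrt(3)), {r^2, r^10}: (1)*(1), {r^3, r^9}: (1)*(0), {r^4, r^8}: (1)*(-1), {r^5, r^7}: (1)*(-sqrt(3)), {s, sr^2, ...}: (-1)*(0), {sr, sr^3, ...}: (-1)*(0)
so (chi_2 * chi_5) takes values
  {e} -> 2, {r^6} -> -2, {r^1, r^11} -> sqrt(3), {r^2, r^10} -> 1, {r^3, r^9} -> 0, {r^4, r^8} -> -1, {r^5, r^7} -> -sqrt(3), {s, sr^2, ...} -> 0, {sr, sr^3, ...} -> 0.
Now take the inner product of this character with each irreducible chi from the table, <chi_2*chi_5, chi> = (1/24) sum_C |C| (chi_2*chi_5)(C) conj(chi(C)):
  <chi_2*chi_5, chi_1> = (1/24)[1*(2)*conj(1) + 1*(-2)*conj(1) + 2*(sqrt(3))*conj(1) + 2*(1)*conj(1) + 2*(0)*conj(1) + 2*(-1)*conj(1) + 2*(-sqrt(3))*conj(1) + 6*(0)*conj(1) + 6*(0)*conj(1)]
      = (1/24)[(2) + (-2) + (2*sqrt(3)) + (2) + (0) + (-2) + (-2*sqrt(3)) + (0) + (0)] = 0/24 = 0
  <chi_2*chi_5, chi_2> = (1/24)[1*(2)*conj(1) + 1*(-2)*conj(1) + 2*(sqrt(3))*conj(1) + 2*(1)*conj(1) + 2*(0)*conj(1) + 2*(-1)*conj(1) + 2*(-sqrt(3))*conj(1) + 6*(0)*conj(-1) + 6*(0)*conj(-1)]
      = (1/24)[(2) + (-2) + (2*sqrt(3)) + (2) + (0) + (-2) + (-2*sqrt(3)) + (0) + (0)] = 0/24 = 0
  <chi_2*chi_5, chi_3> = (1/24)[1*(2)*conj(1) + 1*(-2)*conj(1) + 2*(sqrt(3))*conj(-1) + 2*(1)*conj(1) + 2*(0)*conj(-1) + 2*(-1)*conj(1) + 2*(-sqrt(3))*conj(-1) + 6*(0)*conj(1) + 6*(0)*conj(-1)]
      = (1/24)[(2) + (-2) + (-2*sqrt(3)) + (2) + (0) + (-2) + (2*sqrt(3)) + (0) + (0)] = 0/24 = 0
  <chi_2*chi_5, chi_4> = (1/24)[1*(2)*conj(1) + 1*(-2)*conj(1) + 2*(sqrt(3))*conj(-1) + 2*(1)*conj(1) + 2*(0)*conj(-1) + 2*(-1)*conj(1) + 2*(-sqrt(3))*conj(-1) + 6*(0)*conj(-1) + 6*(0)*conj(1)]
      = (1/24)[(2) + (-2) + (-2*sqrt(3)) + (2) + (0) + (-2) + (2*sqrt(3)) + (0) + (0)] = 0/24 = 0
  <chi_2*chi_5, chi_5> = (1/24)[1*(2)*conj(2) + 1*(-2)*conj(-2) + 2*(sqrt(3))*conj(sqrt(3)) + 2*(1)*conj(1) + 2*(0)*conj(0) + 2*(-1)*conj(-1) + 2*(-sqrt(3))*conj(-sqrt(3)) + 6*(0)*conj(0) + 6*(0)*conj(0)]
      = (1/24)[(4) + (4) + (6) + (2) + (0) + (2) + (6) + (0) + (0)] = 24/24 = 1
  <chi_2*chi_5, chi_6> = (1/24)[1*(2)*conj(2) + 1*(-2)*conj(2) + 2*(sqrt(3))*conj(1) + 2*(1)*conj(-1) + 2*(0)*conj(-2) + 2*(-1)*conj(-1) + 2*(-sqrt(3))*conj(1) + 6*(0)*conj(0) + 6*(0)*conj(0)]
      = (1/24)[(4) + (-4) + (2*sqrt(3)) + (-2) + (0) + (2) + (-2*sqrt(3)) + (0) + (0)] = 0/24 = 0
  <chi_2*chi_5, chi_7> = (1/24)[1*(2)*conj(2) + 1*(-2)*conj(-2) + 2*(sqrt(3))*conj(0) + 2*(1)*conj(-2) + 2*(0)*conj(0) + 2*(-1)*conj(2) + 2*(-sqrt(3))*conj(0) + 6*(0)*conj(0) + 6*(0)*conj(0)]
      = (1/24)[(4) + (4) + (0) + (-4) + (0) + (-4) + (0) + (0) + (0)] = 0/24 = 0
  <chi_2*chi_5, chi_8> = (1/24)[1*(2)*conj(2) + 1*(-2)*conj(2) + 2*(sqrt(3))*conj(-1) + 2*(1)*conj(-1) + 2*(0)*conj(2) + 2*(-1)*conj(-1) + 2*(-sqrt(3))*conj(-1) + 6*(0)*conj(0) + 6*(0)*conj(0)]
      = (1/24)[(4) + (-4) + (-2*sqrt(3)) + (-2) + (0) + (2) + (2*sqrt(3)) + (0) + (0)] = 0/24 = 0
  <chi_2*chi_5, chi_9> = (1/24)[1*(2)*conj(2) + 1*(-2)*conj(-2) + 2*(sqrt(3))*conj(-sqrt(3)) + 2*(1)*conj(1) + 2*(0)*conj(0) + 2*(-1)*conj(-1) + 2*(-sqrt(3))*conj(sqrt(3)) + 6*(0)*conj(0) + 6*(0)*conj(0)]
      = (1/24)[(4) + (4) + (-6) + (2) + (0) + (2) + (-6) + (0) + (0)] = 0/24 = 0
Hence the multiplicities are chi_5: 1. Dimension check: dim(chi_2)*dim(chi_5) = 1*2 = 2 and sum (mult * dim) = 1*2 = 2.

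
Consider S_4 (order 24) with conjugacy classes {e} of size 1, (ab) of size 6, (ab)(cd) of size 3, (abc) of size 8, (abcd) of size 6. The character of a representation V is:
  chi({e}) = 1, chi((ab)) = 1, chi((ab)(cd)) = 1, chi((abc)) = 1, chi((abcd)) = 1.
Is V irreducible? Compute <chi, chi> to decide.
Irreducible: <chi, chi> = 1.

<chi, chi> = (1/|G|) sum_C |C| * |chi(C)|^2 = (1/24)[1*|1|^2 + 6*|1|^2 + 3*|1|^2 + 8*|1|^2 + 6*|1|^2]
  = (1/24)[(1) + (6) + (3) + (8) + (6)] = 24/24 = 1.
A character is irreducible iff <chi, chi> = 1, so this representation is irreducible.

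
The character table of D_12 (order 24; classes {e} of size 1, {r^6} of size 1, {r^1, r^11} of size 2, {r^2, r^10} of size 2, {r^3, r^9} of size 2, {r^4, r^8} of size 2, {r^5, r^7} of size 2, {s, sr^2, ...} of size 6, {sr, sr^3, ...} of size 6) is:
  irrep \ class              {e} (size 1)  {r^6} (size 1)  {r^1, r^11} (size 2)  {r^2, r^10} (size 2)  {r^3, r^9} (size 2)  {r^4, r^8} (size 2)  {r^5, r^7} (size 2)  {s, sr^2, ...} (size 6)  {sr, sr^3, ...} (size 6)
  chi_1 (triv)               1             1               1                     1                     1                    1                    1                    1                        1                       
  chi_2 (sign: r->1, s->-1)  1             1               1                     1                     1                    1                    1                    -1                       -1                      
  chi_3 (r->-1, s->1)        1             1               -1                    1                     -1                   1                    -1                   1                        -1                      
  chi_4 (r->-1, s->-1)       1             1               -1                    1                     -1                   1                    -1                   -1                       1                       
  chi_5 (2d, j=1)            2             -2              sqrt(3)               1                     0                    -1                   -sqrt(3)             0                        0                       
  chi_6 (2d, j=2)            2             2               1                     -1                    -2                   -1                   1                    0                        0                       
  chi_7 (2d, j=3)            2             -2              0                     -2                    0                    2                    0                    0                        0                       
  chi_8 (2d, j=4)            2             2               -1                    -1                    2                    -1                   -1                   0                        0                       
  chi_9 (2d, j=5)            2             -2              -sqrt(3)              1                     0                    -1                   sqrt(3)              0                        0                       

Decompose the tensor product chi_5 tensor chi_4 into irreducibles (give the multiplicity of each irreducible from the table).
chi_5 tensor chi_4 = chi_9 (all other irreducibles have multiplicity 0).

Proof sketch: The character of a tensor product is the pointwise product (chi_5 * chi_4)(C) = chi_5(C) * chi_4(C):
  {e}: (2)*(1), {r^6}: (-2)*(1), {r^1, r^11}: (sqrt(3))*(-1), {r^2, r^10}: (1)*(1), {r^3, r^9}: (0)*(-1), {r^4, r^8}: (-1)*(1), {r^5, r^7}: (-sqrt(3))*(-1), {s, sr^2, ...}: (0)*(-1), {sr, sr^3, ...}: (0)*(1)
so (chi_5 * chi_4) takes values
  {e} -> 2, {r^6} -> -2, {r^1, r^11} -> -sqrt(3), {r^2, r^10} -> 1, {r^3, r^9} -> 0, {r^4, r^8} -> -1, {r^5, r^7} -> sqrt(3), {s, sr^2, ...} -> 0, {sr, sr^3, ...} -> 0.
Now take the inner product of this character with each irreducible chi from the table, <chi_5*chi_4, chi> = (1/24) sum_C |C| (chi_5*chi_4)(C) conj(chi(C)):
  <chi_5*chi_4, chi_1> = (1/24)[1*(2)*conj(1) + 1*(-2)*conj(1) + 2*(-sqrt(3))*conj(1) + 2*(1)*conj(1) + 2*(0)*conj(1) + 2*(-1)*conj(1) + 2*(sqrt(3))*conj(1) + 6*(0)*conj(1) + 6*(0)*conj(1)]
      = (1/24)[(2) + (-2) + (-2*sqrt(3)) + (2) + (0) + (-2) + (2*sqrt(3)) + (0) + (0)] = 0/24 = 0
  <chi_5*chi_4, chi_2> = (1/24)[1*(2)*conj(1) + 1*(-2)*conj(1) + 2*(-sqrt(3))*conj(1) + 2*(1)*conj(1) + 2*(0)*conj(1) + 2*(-1)*conj(1) + 2*(sqrt(3))*conj(1) + 6*(0)*conj(-1) + 6*(0)*conj(-1)]
      = (1/24)[(2) + (-2) + (-2*sqrt(3)) + (2) + (0) + (-2) + (2*sqrt(3)) + (0) + (0)] = 0/24 = 0
  <chi_5*chi_4, chi_3> = (1/24)[1*(2)*conj(1) + 1*(-2)*conj(1) + 2*(-sqrt(3))*conj(-1) + 2*(1)*conj(1) + 2*(0)*conj(-1) + 2*(-1)*conj(1) + 2*(sqrt(3))*conj(-1) + 6*(0)*conj(1) + 6*(0)*conj(-1)]
      = (1/24)[(2) + (-2) + (2*sqrt(3)) + (2) + (0) + (-2) + (-2*sqrt(3)) + (0) + (0)] = 0/24 = 0
  <chi_5*chi_4, chi_4> = (1/24)[1*(2)*conj(1) + 1*(-2)*conj(1) + 2*(-sqrt(3))*conj(-1) + 2*(1)*conj(1) + 2*(0)*conj(-1) + 2*(-1)*conj(1) + 2*(sqrt(3))*conj(-1) + 6*(0)*conj(-1) + 6*(0)*conj(1)]
      = (1/24)[(2) + (-2) + (2*sqrt(3)) + (2) + (0) + (-2) + (-2*sqrt(3)) + (0) + (0)] = 0/24 = 0
  <chi_5*chi_4, chi_5> = (1/24)[1*(2)*conj(2) + 1*(-2)*conj(-2) + 2*(-sqrt(3))*conj(sqrt(3)) + 2*(1)*conj(1) + 2*(0)*conj(0) + 2*(-1)*conj(-1) + 2*(sqrt(3))*conj(-sqrt(3)) + 6*(0)*conj(0) + 6*(0)*conj(0)]
      = (1/24)[(4) + (4) + (-6) + (2) + (0) + (2) + (-6) + (0) + (0)] = 0/24 = 0
  <chi_5*chi_4, chi_6> = (1/24)[1*(2)*conj(2) + 1*(-2)*conj(2) + 2*(-sqrt(3))*conj(1) + 2*(1)*conj(-1) + 2*(0)*conj(-2) + 2*(-1)*conj(-1) + 2*(sqrt(3))*conj(1) + 6*(0)*conj(0) + 6*(0)*conj(0)]
      = (1/24)[(4) + (-4) + (-2*sqrt(3)) + (-2) + (0) + (2) + (2*sqrt(3)) + (0) + (0)] = 0/24 = 0
  <chi_5*chi_4, chi_7> = (1/24)[1*(2)*conj(2) + 1*(-2)*conj(-2) + 2*(-sqrt(3))*conj(0) + 2*(1)*conj(-2) + 2*(0)*conj(0) + 2*(-1)*conj(2) + 2*(sqrt(3))*conj(0) + 6*(0)*conj(0) + 6*(0)*conj(0)]
      = (1/24)[(4) + (4) + (0) + (-4) + (0) + (-4) + (0) + (0) + (0)] = 0/24 = 0
  <chi_5*chi_4, chi_8> = (1/24)[1*(2)*conj(2) + 1*(-2)*conj(2) + 2*(-sqrt(3))*conj(-1) + 2*(1)*conj(-1) + 2*(0)*conj(2) + 2*(-1)*conj(-1) + 2*(sqrt(3))*conj(-1) + 6*(0)*conj(0) + 6*(0)*conj(0)]
      = (1/24)[(4) + (-4) + (2*sqrt(3)) + (-2) + (0) + (2) + (-2*sqrt(3)) + (0) + (0)] = 0/24 = 0
  <chi_5*chi_4, chi_9> = (1/24)[1*(2)*conj(2) + 1*(-2)*conj(-2) + 2*(-sqrt(3))*conj(-sqrt(3)) + 2*(1)*conj(1) + 2*(0)*conj(0) + 2*(-1)*conj(-1) + 2*(sqrt(3))*conj(sqrt(3)) + 6*(0)*conj(0) + 6*(0)*conj(0)]
      = (1/24)[(4) + (4) + (6) + (2) + (0) + (2) + (6) + (0) + (0)] = 24/24 = 1
Hence the multiplicities are chi_9: 1. Dimension check: dim(chi_5)*dim(chi_4) = 2*1 = 2 and sum (mult * dim) = 1*2 = 2.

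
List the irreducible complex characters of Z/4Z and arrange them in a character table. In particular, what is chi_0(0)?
Character table of Z/4Z (irreps indexed chi_0,...,chi_3 with chi_k(m) = zeta_4^(k*m), zeta_4 = exp(2*pi*i/4)):
  irrep \ class  {0} (size 1)  {1} (size 1)  {2} (size 1)  {3} (size 1)
  chi_0          1             1             1             1           
  chi_1          1             I             -1            -I          
  chi_2          1             -1            1             -1          
  chi_3          1             -I            -1            I           

Spot check: chi_0(0) = zeta_4^(0*0) = zeta_4^0 = 1.

Why: Z/4Z is abelian, so all 4 irreducible complex representations are 1-dimensional. They are given by chi_k(m) = zeta_4^(k*m) for k = 0,...,3. Row orthogonality: sum_m chi_k(m) conj(chi_l(m)) = 4 * [k = l].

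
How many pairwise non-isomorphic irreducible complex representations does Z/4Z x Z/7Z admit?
28

Justification: The number of irreducible complex representations of a finite group equals its number of conjugacy classes. Z/4Z x Z/7Z is abelian of order 28, so every element is its own conjugacy class: 28 classes, so Z/4Z x Z/7Z (order 28) has exactly 28 irreducible complex representations.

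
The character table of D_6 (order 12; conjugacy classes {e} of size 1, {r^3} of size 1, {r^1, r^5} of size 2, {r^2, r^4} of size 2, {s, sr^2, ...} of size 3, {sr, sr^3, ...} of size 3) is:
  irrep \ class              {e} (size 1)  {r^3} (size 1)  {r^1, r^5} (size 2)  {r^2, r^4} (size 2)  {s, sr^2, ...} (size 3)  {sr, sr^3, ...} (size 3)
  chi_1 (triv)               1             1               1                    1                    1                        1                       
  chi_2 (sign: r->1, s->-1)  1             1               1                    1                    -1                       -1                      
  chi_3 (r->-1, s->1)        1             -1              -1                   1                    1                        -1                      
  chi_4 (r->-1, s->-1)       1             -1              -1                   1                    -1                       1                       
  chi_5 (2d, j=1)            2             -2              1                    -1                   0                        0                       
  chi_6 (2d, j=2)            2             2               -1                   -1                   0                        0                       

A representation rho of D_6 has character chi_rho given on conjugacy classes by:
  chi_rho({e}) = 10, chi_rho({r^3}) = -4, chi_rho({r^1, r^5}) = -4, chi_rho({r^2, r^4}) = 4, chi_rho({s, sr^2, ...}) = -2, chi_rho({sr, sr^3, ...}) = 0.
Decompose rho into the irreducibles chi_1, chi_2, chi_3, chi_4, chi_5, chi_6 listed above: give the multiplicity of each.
Multiplicities: chi_1: 0, chi_2: 1, chi_3: 2, chi_4: 3, chi_5: 1, chi_6: 1.

Details: Use <chi_rho, chi> = (1/|G|) sum_C |C| * chi_rho(C) * conj(chi(C)) with |G| = 12 for each irreducible chi in the table:
  <chi_rho, chi_1> = (1/12)[1*(10)*conj(1) + 1*(-4)*conj(1) + 2*(-4)*conj(1) + 2*(4)*conj(1) + 3*(-2)*conj(1) + 3*(0)*conj(1)]
      = (1/12)[(10) + (-4) + (-8) + (8) + (-6) + (0)] = 0/12 = 0
  <chi_rho, chi_2> = (1/12)[1*(10)*conj(1) + 1*(-4)*conj(1) + 2*(-4)*conj(1) + 2*(4)*conj(1) + 3*(-2)*conj(-1) + 3*(0)*conj(-1)]
      = (1/12)[(10) + (-4) + (-8) + (8) + (6) + (0)] = 12/12 = 1
  <chi_rho, chi_3> = (1/12)[1*(10)*conj(1) + 1*(-4)*conj(-1) + 2*(-4)*conj(-1) + 2*(4)*conj(1) + 3*(-2)*conj(1) + 3*(0)*conj(-1)]
      = (1/12)[(10) + (4) + (8) + (8) + (-6) + (0)] = 24/12 = 2
  <chi_rho, chi_4> = (1/12)[1*(10)*conj(1) + 1*(-4)*conj(-1) + 2*(-4)*conj(-1) + 2*(4)*conj(1) + 3*(-2)*conj(-1) + 3*(0)*conj(1)]
      = (1/12)[(10) + (4) + (8) + (8) + (6) + (0)] = 36/12 = 3
  <chi_rho, chi_5> = (1/12)[1*(10)*conj(2) + 1*(-4)*conj(-2) + 2*(-4)*conj(1) + 2*(4)*conj(-1) + 3*(-2)*conj(0) + 3*(0)*conj(0)]
      = (1/12)[(20) + (8) + (-8) + (-8) + (0) + (0)] = 12/12 = 1
  <chi_rho, chi_6> = (1/12)[1*(10)*conj(2) + 1*(-4)*conj(2) + 2*(-4)*conj(-1) + 2*(4)*conj(-1) + 3*(-2)*conj(0) + 3*(0)*conj(0)]
      = (1/12)[(20) + (-8) + (8) + (-8) + (0) + (0)] = 12/12 = 1
Dimension check: dim(rho) = sum (mult * dim) = 0*1 + 1*1 + 2*1 + 3*1 + 1*2 + 1*2 = 10 = chi_rho(e) = 10.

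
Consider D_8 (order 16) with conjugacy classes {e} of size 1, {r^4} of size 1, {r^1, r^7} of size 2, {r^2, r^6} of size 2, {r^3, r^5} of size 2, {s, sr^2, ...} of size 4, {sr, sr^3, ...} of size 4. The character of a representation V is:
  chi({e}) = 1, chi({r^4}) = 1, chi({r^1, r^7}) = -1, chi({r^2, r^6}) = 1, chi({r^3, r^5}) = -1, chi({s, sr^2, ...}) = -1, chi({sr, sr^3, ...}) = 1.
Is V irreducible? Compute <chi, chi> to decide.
Irreducible: <chi, chi> = 1.

<chi, chi> = (1/|G|) sum_C |C| * |chi(C)|^2 = (1/16)[1*|1|^2 + 1*|1|^2 + 2*|-1|^2 + 2*|1|^2 + 2*|-1|^2 + 4*|-1|^2 + 4*|1|^2]
  = (1/16)[(1) + (1) + (2) + (2) + (2) + (4) + (4)] = 16/16 = 1.
A character is irreducible iff <chi, chi> = 1, so this representation is irreducible.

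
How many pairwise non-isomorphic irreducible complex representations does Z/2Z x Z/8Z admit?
16

Reasoning: The number of irreducible complex representations of a finite group equals its number of conjugacy classes. Z/2Z x Z/8Z is abelian of order 16, so every element is its own conjugacy class: 16 classes, so Z/2Z x Z/8Z (order 16) has exactly 16 irreducible complex representations.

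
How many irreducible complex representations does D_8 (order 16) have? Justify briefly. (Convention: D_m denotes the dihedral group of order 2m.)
7

Explanation: The number of irreducible complex representations of a finite group equals its number of conjugacy classes. D_8 has 7 conjugacy classes (n/2 + 3 for n even), so D_8 (order 16) has exactly 7 irreducible complex representations.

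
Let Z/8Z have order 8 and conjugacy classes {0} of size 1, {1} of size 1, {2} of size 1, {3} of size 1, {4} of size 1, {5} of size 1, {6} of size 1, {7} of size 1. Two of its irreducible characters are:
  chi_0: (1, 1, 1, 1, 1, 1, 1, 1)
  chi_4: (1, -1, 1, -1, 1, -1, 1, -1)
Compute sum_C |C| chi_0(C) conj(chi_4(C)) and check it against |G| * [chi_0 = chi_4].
Sum = 0; so <chi_0, chi_4> = 0 (distinct irreducibles are orthogonal).

Why: Compute term by term over conjugacy classes (|C| * chi_0(C) * conj(chi_4(C))):
  1*(1)*conj(1) + 1*(1)*conj(-1) + 1*(1)*conj(1) + 1*(1)*conj(-1) + 1*(1)*conj(1) + 1*(1)*conj(-1) + 1*(1)*conj(1) + 1*(1)*conj(-1)
  = (1) + (-1) + (1) + (-1) + (1) + (-1) + (1) + (-1)
  = 0.
(Exp terms are combined using exp(i*s)*conj(exp(i*t)) = exp(i*(s-t)), and sums of them are collapsed using the identity that for every m > 1 the m distinct m-th roots of unity sum to 0, e.g. 1 + exp(2*I*pi/3) + exp(-2*I*pi/3) = 0.)
Dividing by |G| = 8 gives 0/8 = 0, matching the row-orthogonality relation <chi_0, chi_4> = [chi_0 = chi_4].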